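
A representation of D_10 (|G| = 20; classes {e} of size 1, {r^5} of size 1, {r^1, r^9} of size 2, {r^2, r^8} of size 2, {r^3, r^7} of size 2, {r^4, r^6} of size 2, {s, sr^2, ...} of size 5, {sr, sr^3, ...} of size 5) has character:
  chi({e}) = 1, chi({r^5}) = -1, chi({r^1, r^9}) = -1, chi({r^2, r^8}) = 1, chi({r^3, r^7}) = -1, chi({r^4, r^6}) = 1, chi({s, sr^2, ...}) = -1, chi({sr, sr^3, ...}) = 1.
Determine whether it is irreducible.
Irreducible: <chi, chi> = 1.

Argument: <chi, chi> = (1/|G|) sum_C |C| * |chi(C)|^2 = (1/20)[1*|1|^2 + 1*|-1|^2 + 2*|-1|^2 + 2*|1|^2 + 2*|-1|^2 + 2*|1|^2 + 5*|-1|^2 + 5*|1|^2]
  = (1/20)[(1) + (1) + (2) + (2) + (2) + (2) + (5) + (5)] = 20/20 = 1.
A character is irreducible iff <chi, chi> = 1, so this representation is irreducible.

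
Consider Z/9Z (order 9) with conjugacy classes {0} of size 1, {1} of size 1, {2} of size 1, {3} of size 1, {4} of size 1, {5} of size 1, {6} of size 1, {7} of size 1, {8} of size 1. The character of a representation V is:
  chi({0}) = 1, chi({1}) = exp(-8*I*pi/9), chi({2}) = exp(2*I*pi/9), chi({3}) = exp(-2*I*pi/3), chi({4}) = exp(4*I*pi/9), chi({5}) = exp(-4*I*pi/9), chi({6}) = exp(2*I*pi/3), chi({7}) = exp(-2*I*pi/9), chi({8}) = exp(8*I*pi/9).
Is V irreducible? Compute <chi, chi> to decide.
Irreducible: <chi, chi> = 1.

Proof sketch: <chi, chi> = (1/|G|) sum_C |C| * |chi(C)|^2 = (1/9)[1*|1|^2 + 1*|exp(-8*I*pi/9)|^2 + 1*|exp(2*I*pi/9)|^2 + 1*|exp(-2*I*pi/3)|^2 + 1*|exp(4*I*pi/9)|^2 + 1*|exp(-4*I*pi/9)|^2 + 1*|exp(2*I*pi/3)|^2 + 1*|exp(-2*I*pi/9)|^2 + 1*|exp(8*I*pi/9)|^2]
  = (1/9)[(1) + (1) + (1) + (1) + (1) + (1) + (1) + (1) + (1)] = 9/9 = 1.
(Exp terms are combined using exp(i*s)*conj(exp(i*t)) = exp(i*(s-t)), and sums of them are collapsed using the identity that for every m > 1 the m distinct m-th roots of unity sum to 0, e.g. 1 + exp(2*I*pi/3) + exp(-2*I*pi/3) = 0.)
A character is irreducible iff <chi, chi> = 1, so this representation is irreducible.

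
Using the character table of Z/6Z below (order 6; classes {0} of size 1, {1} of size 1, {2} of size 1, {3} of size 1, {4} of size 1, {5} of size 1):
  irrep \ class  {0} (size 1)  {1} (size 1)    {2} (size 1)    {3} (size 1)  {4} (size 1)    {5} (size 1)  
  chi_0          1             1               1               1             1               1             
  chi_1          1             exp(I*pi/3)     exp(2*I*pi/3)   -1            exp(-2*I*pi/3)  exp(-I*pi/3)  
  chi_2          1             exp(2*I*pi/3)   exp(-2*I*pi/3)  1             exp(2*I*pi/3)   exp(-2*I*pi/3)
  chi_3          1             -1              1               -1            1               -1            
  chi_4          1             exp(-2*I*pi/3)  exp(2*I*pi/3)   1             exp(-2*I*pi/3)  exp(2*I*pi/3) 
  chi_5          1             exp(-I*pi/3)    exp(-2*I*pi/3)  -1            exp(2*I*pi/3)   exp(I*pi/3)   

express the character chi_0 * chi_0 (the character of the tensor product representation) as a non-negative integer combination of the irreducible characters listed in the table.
chi_0 tensor chi_0 = chi_0 (all other irreducibles have multiplicity 0).

Details: The character of a tensor product is the pointwise product (chi_0 * chi_0)(C) = chi_0(C) * chi_0(C):
  {0}: (1)*(1), {1}: (1)*(1), {2}: (1)*(1), {3}: (1)*(1), {4}: (1)*(1), {5}: (1)*(1)
so (chi_0 * chi_0) takes values
  {0} -> 1, {1} -> 1, {2} -> 1, {3} -> 1, {4} -> 1, {5} -> 1.
Now take the inner product of this character with each irreducible chi from the table, <chi_0*chi_0, chi> = (1/6) sum_C |C| (chi_0*chi_0)(C) conj(chi(C)):
  <chi_0*chi_0, chi_0> = (1/6)[1*(1)*conj(1) + 1*(1)*conj(1) + 1*(1)*conj(1) + 1*(1)*conj(1) + 1*(1)*conj(1) + 1*(1)*conj(1)]
      = (1/6)[(1) + (1) + (1) + (1) + (1) + (1)] = 6/6 = 1
  <chi_0*chi_0, chi_1> = (1/6)[1*(1)*conj(1) + 1*(1)*conj(exp(I*pi/3)) + 1*(1)*conj(exp(2*I*pi/3)) + 1*(1)*conj(-1) + 1*(1)*conj(exp(-2*I*pi/3)) + 1*(1)*conj(exp(-I*pi/3))]
      = (1/6)[(1) + (exp(-I*pi/3)) + (exp(-2*I*pi/3)) + (-1) + (exp(2*I*pi/3)) + (exp(I*pi/3))] = 0/6 = 0
  <chi_0*chi_0, chi_2> = (1/6)[1*(1)*conj(1) + 1*(1)*conj(exp(2*I*pi/3)) + 1*(1)*conj(exp(-2*I*pi/3)) + 1*(1)*conj(1) + 1*(1)*conj(exp(2*I*pi/3)) + 1*(1)*conj(exp(-2*I*pi/3))]
      = (1/6)[(1) + (exp(-2*I*pi/3)) + (exp(2*I*pi/3)) + (1) + (exp(-2*I*pi/3)) + (exp(2*I*pi/3))] = 0/6 = 0
  <chi_0*chi_0, chi_3> = (1/6)[1*(1)*conj(1) + 1*(1)*conj(-1) + 1*(1)*conj(1) + 1*(1)*conj(-1) + 1*(1)*conj(1) + 1*(1)*conj(-1)]
      = (1/6)[(1) + (-1) + (1) + (-1) + (1) + (-1)] = 0/6 = 0
  <chi_0*chi_0, chi_4> = (1/6)[1*(1)*conj(1) + 1*(1)*conj(exp(-2*I*pi/3)) + 1*(1)*conj(exp(2*I*pi/3)) + 1*(1)*conj(1) + 1*(1)*conj(exp(-2*I*pi/3)) + 1*(1)*conj(exp(2*I*pi/3))]
      = (1/6)[(1) + (exp(2*I*pi/3)) + (exp(-2*I*pi/3)) + (1) + (exp(2*I*pi/3)) + (exp(-2*I*pi/3))] = 0/6 = 0
  <chi_0*chi_0, chi_5> = (1/6)[1*(1)*conj(1) + 1*(1)*conj(exp(-I*pi/3)) + 1*(1)*conj(exp(-2*I*pi/3)) + 1*(1)*conj(-1) + 1*(1)*conj(exp(2*I*pi/3)) + 1*(1)*conj(exp(I*pi/3))]
      = (1/6)[(1) + (exp(I*pi/3)) + (exp(2*I*pi/3)) + (-1) + (exp(-2*I*pi/3)) + (exp(-I*pi/3))] = 0/6 = 0
(Exp terms are combined using exp(i*s)*conj(exp(i*t)) = exp(i*(s-t)), and sums of them are collapsed using the identity that for every m > 1 the m distinct m-th roots of unity sum to 0, e.g. 1 + exp(2*I*pi/3) + exp(-2*I*pi/3) = 0.)
Hence the multiplicities are chi_0: 1. Dimension check: dim(chi_0)*dim(chi_0) = 1*1 = 1 and sum (mult * dim) = 1*1 = 1.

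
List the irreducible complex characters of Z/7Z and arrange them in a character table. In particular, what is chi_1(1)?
Character table of Z/7Z (irreps indexed chi_0,...,chi_6 with chi_k(m) = zeta_7^(k*m), zeta_7 = exp(2*pi*i/7)):
  irrep \ class  {0} (size 1)  {1} (size 1)    {2} (size 1)    {3} (size 1)    {4} (size 1)    {5} (size 1)    {6} (size 1)  
  chi_0          1             1               1               1               1               1               1             
  chi_1          1             exp(2*I*pi/7)   exp(4*I*pi/7)   exp(6*I*pi/7)   exp(-6*I*pi/7)  exp(-4*I*pi/7)  exp(-2*I*pi/7)
  chi_2          1             exp(4*I*pi/7)   exp(-6*I*pi/7)  exp(-2*I*pi/7)  exp(2*I*pi/7)   exp(6*I*pi/7)   exp(-4*I*pi/7)
  chi_3          1             exp(6*I*pi/7)   exp(-2*I*pi/7)  exp(4*I*pi/7)   exp(-4*I*pi/7)  exp(2*I*pi/7)   exp(-6*I*pi/7)
  chi_4          1             exp(-6*I*pi/7)  exp(2*I*pi/7)   exp(-4*I*pi/7)  exp(4*I*pi/7)   exp(-2*I*pi/7)  exp(6*I*pi/7) 
  chi_5          1             exp(-4*I*pi/7)  exp(6*I*pi/7)   exp(2*I*pi/7)   exp(-2*I*pi/7)  exp(-6*I*pi/7)  exp(4*I*pi/7) 
  chi_6          1             exp(-2*I*pi/7)  exp(-4*I*pi/7)  exp(-6*I*pi/7)  exp(6*I*pi/7)   exp(4*I*pi/7)   exp(2*I*pi/7) 

Spot check: chi_1(1) = zeta_7^(1*1) = zeta_7^1 = exp(2*I*pi/7).

Details: Z/7Z is abelian, so all 7 irreducible complex representations are 1-dimensional. They are given by chi_k(m) = zeta_7^(k*m) for k = 0,...,6. Row orthogonality: sum_m chi_k(m) conj(chi_l(m)) = 7 * [k = l].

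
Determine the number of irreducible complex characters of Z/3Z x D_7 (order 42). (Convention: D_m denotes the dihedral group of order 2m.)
15

Derivation: The number of irreducible complex representations of a finite group equals its number of conjugacy classes. For a direct product, #classes(G x H) = #classes(G) * #classes(H). Z/3Z has 3 classes (abelian), D_7 has 5 classes, so 3 * 5 = 15, so Z/3Z x D_7 (order 42) has exactly 15 irreducible complex representations.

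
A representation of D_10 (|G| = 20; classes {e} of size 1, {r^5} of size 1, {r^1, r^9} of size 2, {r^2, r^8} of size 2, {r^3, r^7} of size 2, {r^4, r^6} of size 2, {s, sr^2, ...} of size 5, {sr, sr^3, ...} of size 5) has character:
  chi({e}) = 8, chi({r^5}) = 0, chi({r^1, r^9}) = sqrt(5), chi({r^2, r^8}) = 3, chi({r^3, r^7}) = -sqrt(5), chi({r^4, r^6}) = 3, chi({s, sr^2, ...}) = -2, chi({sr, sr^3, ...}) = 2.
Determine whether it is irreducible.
Not irreducible (reducible): <chi, chi> = 8 > 1.

Why: <chi, chi> = (1/|G|) sum_C |C| * |chi(C)|^2 = (1/20)[1*|8|^2 + 1*|0|^2 + 2*|sqrt(5)|^2 + 2*|3|^2 + 2*|-sqrt(5)|^2 + 2*|3|^2 + 5*|-2|^2 + 5*|2|^2]
  = (1/20)[(64) + (0) + (10) + (18) + (10) + (18) + (20) + (20)] = 160/20 = 8.
A character is irreducible iff <chi, chi> = 1, so this representation is reducible.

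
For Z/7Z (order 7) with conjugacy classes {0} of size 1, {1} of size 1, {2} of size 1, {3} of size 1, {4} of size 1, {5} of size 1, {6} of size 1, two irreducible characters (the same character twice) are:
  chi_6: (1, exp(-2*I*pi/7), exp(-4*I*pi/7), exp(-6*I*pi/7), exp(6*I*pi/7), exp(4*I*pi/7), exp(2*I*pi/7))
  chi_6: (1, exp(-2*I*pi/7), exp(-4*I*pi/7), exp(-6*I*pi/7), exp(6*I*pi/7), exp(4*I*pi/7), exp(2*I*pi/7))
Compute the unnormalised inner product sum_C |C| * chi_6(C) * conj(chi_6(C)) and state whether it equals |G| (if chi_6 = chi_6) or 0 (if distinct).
Sum = 7 = |G| = 7; so <chi_6, chi_6> = 1 (norm-1 confirms irreducibility).

Derivation: Compute term by term over conjugacy classes (|C| * chi_6(C) * conj(chi_6(C))):
  1*(1)*conj(1) + 1*(exp(-2*I*pi/7))*conj(exp(-2*I*pi/7)) + 1*(exp(-4*I*pi/7))*conj(exp(-4*I*pi/7)) + 1*(exp(-6*I*pi/7))*conj(exp(-6*I*pi/7)) + 1*(exp(6*I*pi/7))*conj(exp(6*I*pi/7)) + 1*(exp(4*I*pi/7))*conj(exp(4*I*pi/7)) + 1*(exp(2*I*pi/7))*conj(exp(2*I*pi/7))
  = (1) + (1) + (1) + (1) + (1) + (1) + (1)
  = 7.
(Exp terms are combined using exp(i*s)*conj(exp(i*t)) = exp(i*(s-t)), and sums of them are collapsed using the identity that for every m > 1 the m distinct m-th roots of unity sum to 0, e.g. 1 + exp(2*I*pi/3) + exp(-2*I*pi/3) = 0.)
Dividing by |G| = 7 gives 7/7 = 1, matching the row-orthogonality relation <chi_6, chi_6> = [chi_6 = chi_6].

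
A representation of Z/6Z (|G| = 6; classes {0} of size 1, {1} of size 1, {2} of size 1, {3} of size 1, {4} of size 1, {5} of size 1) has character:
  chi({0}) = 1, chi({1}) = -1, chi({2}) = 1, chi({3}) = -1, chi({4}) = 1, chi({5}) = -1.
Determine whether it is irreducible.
Irreducible: <chi, chi> = 1.

Proof sketch: <chi, chi> = (1/|G|) sum_C |C| * |chi(C)|^2 = (1/6)[1*|1|^2 + 1*|-1|^2 + 1*|1|^2 + 1*|-1|^2 + 1*|1|^2 + 1*|-1|^2]
  = (1/6)[(1) + (1) + (1) + (1) + (1) + (1)] = 6/6 = 1.
(Exp terms are combined using exp(i*s)*conj(exp(i*t)) = exp(i*(s-t)), and sums of them are collapsed using the identity that for every m > 1 the m distinct m-th roots of unity sum to 0, e.g. 1 + exp(2*I*pi/3) + exp(-2*I*pi/3) = 0.)
A character is irreducible iff <chi, chi> = 1, so this representation is irreducible.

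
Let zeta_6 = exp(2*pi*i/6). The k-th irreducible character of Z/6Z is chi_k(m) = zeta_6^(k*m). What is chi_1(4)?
chi_1(4) = zeta_6^4 = exp(-2*I*pi/3)

Working: chi_1(4) = zeta_6^(1*4) = zeta_6^4. Since zeta_6^6 = 1, this equals zeta_6^4 = exp(2*pi*i*4/6) = exp(-2*I*pi/3).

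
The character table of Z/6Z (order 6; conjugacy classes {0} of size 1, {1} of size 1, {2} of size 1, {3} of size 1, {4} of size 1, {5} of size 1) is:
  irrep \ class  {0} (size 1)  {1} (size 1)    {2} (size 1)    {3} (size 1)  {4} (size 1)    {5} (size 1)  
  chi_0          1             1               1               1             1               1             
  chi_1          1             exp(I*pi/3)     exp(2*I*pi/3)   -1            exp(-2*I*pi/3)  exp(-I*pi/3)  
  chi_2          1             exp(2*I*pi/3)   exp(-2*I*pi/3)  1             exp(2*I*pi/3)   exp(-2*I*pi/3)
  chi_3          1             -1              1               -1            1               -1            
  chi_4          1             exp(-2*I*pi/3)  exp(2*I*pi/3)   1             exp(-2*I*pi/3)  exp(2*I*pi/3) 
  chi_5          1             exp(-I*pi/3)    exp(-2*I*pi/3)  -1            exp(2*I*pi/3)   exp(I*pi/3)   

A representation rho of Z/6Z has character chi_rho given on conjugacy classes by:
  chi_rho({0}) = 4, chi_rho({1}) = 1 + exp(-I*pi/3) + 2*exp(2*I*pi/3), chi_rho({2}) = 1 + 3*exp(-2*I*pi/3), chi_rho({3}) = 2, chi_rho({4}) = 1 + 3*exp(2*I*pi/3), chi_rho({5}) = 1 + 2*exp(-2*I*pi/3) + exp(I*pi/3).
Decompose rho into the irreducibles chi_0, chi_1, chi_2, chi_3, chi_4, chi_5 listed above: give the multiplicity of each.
Multiplicities: chi_0: 1, chi_1: 0, chi_2: 2, chi_3: 0, chi_4: 0, chi_5: 1.

Solution. Use <chi_rho, chi> = (1/|G|) sum_C |C| * chi_rho(C) * conj(chi(C)) with |G| = 6 for each irreducible chi in the table:
  <chi_rho, chi_0> = (1/6)[1*(4)*conj(1) + 1*(1 + exp(-I*pi/3) + 2*exp(2*I*pi/3))*conj(1) + 1*(1 + 3*exp(-2*I*pi/3))*conj(1) + 1*(2)*conj(1) + 1*(1 + 3*exp(2*I*pi/3))*conj(1) + 1*(1 + 2*exp(-2*I*pi/3) + exp(I*pi/3))*conj(1)]
      = (1/6)[(4) + (1 + exp(-I*pi/3) + 2*exp(2*I*pi/3)) + (1 + 3*exp(-2*I*pi/3)) + (2) + (1 + 3*exp(2*I*pi/3)) + (1 + 2*exp(-2*I*pi/3) + exp(I*pi/3))] = 6/6 = 1
  <chi_rho, chi_1> = (1/6)[1*(4)*conj(1) + 1*(1 + exp(-I*pi/3) + 2*exp(2*I*pi/3))*conj(exp(I*pi/3)) + 1*(1 + 3*exp(-2*I*pi/3))*conj(exp(2*I*pi/3)) + 1*(2)*conj(-1) + 1*(1 + 3*exp(2*I*pi/3))*conj(exp(-2*I*pi/3)) + 1*(1 + 2*exp(-2*I*pi/3) + exp(I*pi/3))*conj(exp(-I*pi/3))]
      = (1/6)[(4) + (1) + (exp(-2*I*pi/3) + 3*exp(2*I*pi/3)) + (-2) + (3*exp(-2*I*pi/3) + exp(2*I*pi/3)) + (1)] = 0/6 = 0
  <chi_rho, chi_2> = (1/6)[1*(4)*conj(1) + 1*(1 + exp(-I*pi/3) + 2*exp(2*I*pi/3))*conj(exp(2*I*pi/3)) + 1*(1 + 3*exp(-2*I*pi/3))*conj(exp(-2*I*pi/3)) + 1*(2)*conj(1) + 1*(1 + 3*exp(2*I*pi/3))*conj(exp(2*I*pi/3)) + 1*(1 + 2*exp(-2*I*pi/3) + exp(I*pi/3))*conj(exp(-2*I*pi/3))]
      = (1/6)[(4) + (1 + exp(-2*I*pi/3)) + (3 + exp(2*I*pi/3)) + (2) + (3 + exp(-2*I*pi/3)) + (1 + exp(2*I*pi/3))] = 12/6 = 2
  <chi_rho, chi_3> = (1/6)[1*(4)*conj(1) + 1*(1 + exp(-I*pi/3) + 2*exp(2*I*pi/3))*conj(-1) + 1*(1 + 3*exp(-2*I*pi/3))*conj(1) + 1*(2)*conj(-1) + 1*(1 + 3*exp(2*I*pi/3))*conj(1) + 1*(1 + 2*exp(-2*I*pi/3) + exp(I*pi/3))*conj(-1)]
      = (1/6)[(4) + (-1 - 2*exp(2*I*pi/3) - exp(-I*pi/3)) + (1 + 3*exp(-2*I*pi/3)) + (-2) + (1 + 3*exp(2*I*pi/3)) + (-1 - exp(I*pi/3) - 2*exp(-2*I*pi/3))] = 0/6 = 0
  <chi_rho, chi_4> = (1/6)[1*(4)*conj(1) + 1*(1 + exp(-I*pi/3) + 2*exp(2*I*pi/3))*conj(exp(-2*I*pi/3)) + 1*(1 + 3*exp(-2*I*pi/3))*conj(exp(2*I*pi/3)) + 1*(2)*conj(1) + 1*(1 + 3*exp(2*I*pi/3))*conj(exp(-2*I*pi/3)) + 1*(1 + 2*exp(-2*I*pi/3) + exp(I*pi/3))*conj(exp(2*I*pi/3))]
      = (1/6)[(4) + (-1) + (exp(-2*I*pi/3) + 3*exp(2*I*pi/3)) + (2) + (3*exp(-2*I*pi/3) + exp(2*I*pi/3)) + (-1)] = 0/6 = 0
  <chi_rho, chi_5> = (1/6)[1*(4)*conj(1) + 1*(1 + exp(-I*pi/3) + 2*exp(2*I*pi/3))*conj(exp(-I*pi/3)) + 1*(1 + 3*exp(-2*I*pi/3))*conj(exp(-2*I*pi/3)) + 1*(2)*conj(-1) + 1*(1 + 3*exp(2*I*pi/3))*conj(exp(2*I*pi/3)) + 1*(1 + 2*exp(-2*I*pi/3) + exp(I*pi/3))*conj(exp(I*pi/3))]
      = (1/6)[(4) + (-1 + exp(I*pi/3)) + (3 + exp(2*I*pi/3)) + (-2) + (3 + exp(-2*I*pi/3)) + (-1 + exp(-I*pi/3))] = 6/6 = 1
(Exp terms are combined using exp(i*s)*conj(exp(i*t)) = exp(i*(s-t)), and sums of them are collapsed using the identity that for every m > 1 the m distinct m-th roots of unity sum to 0, e.g. 1 + exp(2*I*pi/3) + exp(-2*I*pi/3) = 0.)
Dimension check: dim(rho) = sum (mult * dim) = 1*1 + 0*1 + 2*1 + 0*1 + 0*1 + 1*1 = 4 = chi_rho(e) = 4.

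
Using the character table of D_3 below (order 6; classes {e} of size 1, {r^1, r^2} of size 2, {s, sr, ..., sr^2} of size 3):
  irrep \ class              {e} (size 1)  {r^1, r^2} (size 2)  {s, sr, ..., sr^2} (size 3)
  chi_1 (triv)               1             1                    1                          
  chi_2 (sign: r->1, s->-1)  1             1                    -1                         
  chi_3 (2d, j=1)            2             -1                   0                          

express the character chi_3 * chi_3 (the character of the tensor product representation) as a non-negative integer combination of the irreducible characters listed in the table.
chi_3 tensor chi_3 = chi_1 + chi_2 + chi_3 (all other irreducibles have multiplicity 0).

Argument: The character of a tensor product is the pointwise product (chi_3 * chi_3)(C) = chi_3(C) * chi_3(C):
  {e}: (2)*(2), {r^1, r^2}: (-1)*(-1), {s, sr, ..., sr^2}: (0)*(0)
so (chi_3 * chi_3) takes values
  {e} -> 4, {r^1, r^2} -> 1, {s, sr, ..., sr^2} -> 0.
Now take the inner product of this character with each irreducible chi from the table, <chi_3*chi_3, chi> = (1/6) sum_C |C| (chi_3*chi_3)(C) conj(chi(C)):
  <chi_3*chi_3, chi_1> = (1/6)[1*(4)*conj(1) + 2*(1)*conj(1) + 3*(0)*conj(1)]
      = (1/6)[(4) + (2) + (0)] = 6/6 = 1
  <chi_3*chi_3, chi_2> = (1/6)[1*(4)*conj(1) + 2*(1)*conj(1) + 3*(0)*conj(-1)]
      = (1/6)[(4) + (2) + (0)] = 6/6 = 1
  <chi_3*chi_3, chi_3> = (1/6)[1*(4)*conj(2) + 2*(1)*conj(-1) + 3*(0)*conj(0)]
      = (1/6)[(8) + (-2) + (0)] = 6/6 = 1
Hence the multiplicities are chi_1: 1, chi_2: 1, chi_3: 1. Dimension check: dim(chi_3)*dim(chi_3) = 2*2 = 4 and sum (mult * dim) = 1*1 + 1*1 + 1*2 = 4.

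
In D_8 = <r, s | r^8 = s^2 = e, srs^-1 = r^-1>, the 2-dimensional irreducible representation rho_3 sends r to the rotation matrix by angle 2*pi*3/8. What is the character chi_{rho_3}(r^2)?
chi_{rho_3}(r^2) = 2*cos(2*pi*3*2/8) = 0

Solution. rho_3(r^2) is rotation by angle 2*pi*3*2/8, whose trace is 2*cos(2*pi*3*2/8) = 0.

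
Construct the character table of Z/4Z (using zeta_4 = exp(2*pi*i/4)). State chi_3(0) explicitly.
Character table of Z/4Z (irreps indexed chi_0,...,chi_3 with chi_k(m) = zeta_4^(k*m), zeta_4 = exp(2*pi*i/4)):
  irrep \ class  {0} (size 1)  {1} (size 1)  {2} (size 1)  {3} (size 1)
  chi_0          1             1             1             1           
  chi_1          1             I             -1            -I          
  chi_2          1             -1            1             -1          
  chi_3          1             -I            -1            I           

Spot check: chi_3(0) = zeta_4^(3*0) = zeta_4^0 = 1.

Proof sketch: Z/4Z is abelian, so all 4 irreducible complex representations are 1-dimensional. They are given by chi_k(m) = zeta_4^(k*m) for k = 0,...,3. Row orthogonality: sum_m chi_k(m) conj(chi_l(m)) = 4 * [k = l].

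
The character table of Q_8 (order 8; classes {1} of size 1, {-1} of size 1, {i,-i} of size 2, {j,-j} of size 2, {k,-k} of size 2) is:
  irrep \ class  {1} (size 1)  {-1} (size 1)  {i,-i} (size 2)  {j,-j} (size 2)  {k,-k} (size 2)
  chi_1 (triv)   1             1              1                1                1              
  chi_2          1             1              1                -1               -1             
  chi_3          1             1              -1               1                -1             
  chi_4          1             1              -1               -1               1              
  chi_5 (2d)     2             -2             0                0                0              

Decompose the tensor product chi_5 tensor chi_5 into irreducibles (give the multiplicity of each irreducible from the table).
chi_5 tensor chi_5 = chi_1 + chi_2 + chi_3 + chi_4 (all other irreducibles have multiplicity 0).

Why: The character of a tensor product is the pointwise product (chi_5 * chi_5)(C) = chi_5(C) * chi_5(C):
  {1}: (2)*(2), {-1}: (-2)*(-2), {i,-i}: (0)*(0), {j,-j}: (0)*(0), {k,-k}: (0)*(0)
so (chi_5 * chi_5) takes values
  {1} -> 4, {-1} -> 4, {i,-i} -> 0, {j,-j} -> 0, {k,-k} -> 0.
Now take the inner product of this character with each irreducible chi from the table, <chi_5*chi_5, chi> = (1/8) sum_C |C| (chi_5*chi_5)(C) conj(chi(C)):
  <chi_5*chi_5, chi_1> = (1/8)[1*(4)*conj(1) + 1*(4)*conj(1) + 2*(0)*conj(1) + 2*(0)*conj(1) + 2*(0)*conj(1)]
      = (1/8)[(4) + (4) + (0) + (0) + (0)] = 8/8 = 1
  <chi_5*chi_5, chi_2> = (1/8)[1*(4)*conj(1) + 1*(4)*conj(1) + 2*(0)*conj(1) + 2*(0)*conj(-1) + 2*(0)*conj(-1)]
      = (1/8)[(4) + (4) + (0) + (0) + (0)] = 8/8 = 1
  <chi_5*chi_5, chi_3> = (1/8)[1*(4)*conj(1) + 1*(4)*conj(1) + 2*(0)*conj(-1) + 2*(0)*conj(1) + 2*(0)*conj(-1)]
      = (1/8)[(4) + (4) + (0) + (0) + (0)] = 8/8 = 1
  <chi_5*chi_5, chi_4> = (1/8)[1*(4)*conj(1) + 1*(4)*conj(1) + 2*(0)*conj(-1) + 2*(0)*conj(-1) + 2*(0)*conj(1)]
      = (1/8)[(4) + (4) + (0) + (0) + (0)] = 8/8 = 1
  <chi_5*chi_5, chi_5> = (1/8)[1*(4)*conj(2) + 1*(4)*conj(-2) + 2*(0)*conj(0) + 2*(0)*conj(0) + 2*(0)*conj(0)]
      = (1/8)[(8) + (-8) + (0) + (0) + (0)] = 0/8 = 0
Hence the multiplicities are chi_1: 1, chi_2: 1, chi_3: 1, chi_4: 1. Dimension check: dim(chi_5)*dim(chi_5) = 2*2 = 4 and sum (mult * dim) = 1*1 + 1*1 + 1*1 + 1*1 = 4.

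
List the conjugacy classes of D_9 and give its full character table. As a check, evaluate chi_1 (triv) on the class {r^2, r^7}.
Conjugacy classes: {e} of size 1, {r^1, r^8} of size 2, {r^2, r^7} of size 2, {r^3, r^6} of size 2, {r^4, r^5} of size 2, {s, sr, ..., sr^8} of size 9.
Character table:
  irrep \ class              {e} (size 1)  {r^1, r^8} (size 2)  {r^2, r^7} (size 2)  {r^3, r^6} (size 2)  {r^4, r^5} (size 2)  {s, sr, ..., sr^8} (size 9)
  chi_1 (triv)               1             1                    1                    1                    1                    1                          
  chi_2 (sign: r->1, s->-1)  1             1                    1                    1                    1                    -1                         
  chi_3 (2d, j=1)            2             2*cos(2*pi/9)        2*cos(4*pi/9)        -1                   -2*cos(pi/9)         0                          
  chi_4 (2d, j=2)            2             2*cos(4*pi/9)        -2*cos(pi/9)         -1                   2*cos(2*pi/9)        0                          
  chi_5 (2d, j=3)            2             -1                   -1                   2                    -1                   0                          
  chi_6 (2d, j=4)            2             -2*cos(pi/9)         2*cos(2*pi/9)        -1                   2*cos(4*pi/9)        0                          

Spot check: chi_1 (triv) on {r^2, r^7} = 1.

Solution. D_9 has order 2*9 = 18 with 6 conjugacy classes, hence 6 irreducibles. Sum of squared dims 1 + 1 + 4 + 4 + 4 + 4 = 18 = |G|. Linear characters come from the abelianisation; the 2-dimensional irreps have character r^k -> 2*cos(2*pi*j*k/9), reflections -> 0.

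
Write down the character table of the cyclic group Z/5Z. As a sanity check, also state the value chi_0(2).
Character table of Z/5Z (irreps indexed chi_0,...,chi_4 with chi_k(m) = zeta_5^(k*m), zeta_5 = exp(2*pi*i/5)):
  irrep \ class  {0} (size 1)  {1} (size 1)    {2} (size 1)    {3} (size 1)    {4} (size 1)  
  chi_0          1             1               1               1               1             
  chi_1          1             exp(2*I*pi/5)   exp(4*I*pi/5)   exp(-4*I*pi/5)  exp(-2*I*pi/5)
  chi_2          1             exp(4*I*pi/5)   exp(-2*I*pi/5)  exp(2*I*pi/5)   exp(-4*I*pi/5)
  chi_3          1             exp(-4*I*pi/5)  exp(2*I*pi/5)   exp(-2*I*pi/5)  exp(4*I*pi/5) 
  chi_4          1             exp(-2*I*pi/5)  exp(-4*I*pi/5)  exp(4*I*pi/5)   exp(2*I*pi/5) 

Spot check: chi_0(2) = zeta_5^(0*2) = zeta_5^0 = 1.

Justification: Z/5Z is abelian, so all 5 irreducible complex representations are 1-dimensional. They are given by chi_k(m) = zeta_5^(k*m) for k = 0,...,4. Row orthogonality: sum_m chi_k(m) conj(chi_l(m)) = 5 * [k = l].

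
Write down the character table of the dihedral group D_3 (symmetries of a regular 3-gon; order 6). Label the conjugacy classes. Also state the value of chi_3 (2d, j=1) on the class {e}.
Conjugacy classes: {e} of size 1, {r^1, r^2} of size 2, {s, sr, ..., sr^2} of size 3.
Character table:
  irrep \ class              {e} (size 1)  {r^1, r^2} (size 2)  {s, sr, ..., sr^2} (size 3)
  chi_1 (triv)               1             1                    1                          
  chi_2 (sign: r->1, s->-1)  1             1                    -1                         
  chi_3 (2d, j=1)            2             -1                   0                          

Spot check: chi_3 (2d, j=1) on {e} = 2.

Solution. D_3 has order 2*3 = 6 with 3 conjugacy classes, hence 3 irreducibles. Sum of squared dims 1 + 1 + 4 = 6 = |G|. Linear characters come from the abelianisation; the 2-dimensional irreps have character r^k -> 2*cos(2*pi*j*k/3), reflections -> 0.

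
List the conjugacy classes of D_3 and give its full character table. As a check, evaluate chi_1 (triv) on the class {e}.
Conjugacy classes: {e} of size 1, {r^1, r^2} of size 2, {s, sr, ..., sr^2} of size 3.
Character table:
  irrep \ class              {e} (size 1)  {r^1, r^2} (size 2)  {s, sr, ..., sr^2} (size 3)
  chi_1 (triv)               1             1                    1                          
  chi_2 (sign: r->1, s->-1)  1             1                    -1                         
  chi_3 (2d, j=1)            2             -1                   0                          

Spot check: chi_1 (triv) on {e} = 1.

Details: D_3 has order 2*3 = 6 with 3 conjugacy classes, hence 3 irreducibles. Sum of squared dims 1 + 1 + 4 = 6 = |G|. Linear characters come from the abelianisation; the 2-dimensional irreps have character r^k -> 2*cos(2*pi*j*k/3), reflections -> 0.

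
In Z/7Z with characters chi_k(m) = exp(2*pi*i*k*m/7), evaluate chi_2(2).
chi_2(2) = zeta_7^4 = exp(-6*I*pi/7)

Why: chi_2(2) = zeta_7^(2*2) = zeta_7^4. Since zeta_7^7 = 1, this equals zeta_7^4 = exp(2*pi*i*4/7) = exp(-6*I*pi/7).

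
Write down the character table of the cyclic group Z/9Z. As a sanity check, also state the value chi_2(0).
Character table of Z/9Z (irreps indexed chi_0,...,chi_8 with chi_k(m) = zeta_9^(k*m), zeta_9 = exp(2*pi*i/9)):
  irrep \ class  {0} (size 1)  {1} (size 1)    {2} (size 1)    {3} (size 1)    {4} (size 1)    {5} (size 1)    {6} (size 1)    {7} (size 1)    {8} (size 1)  
  chi_0          1             1               1               1               1               1               1               1               1             
  chi_1          1             exp(2*I*pi/9)   exp(4*I*pi/9)   exp(2*I*pi/3)   exp(8*I*pi/9)   exp(-8*I*pi/9)  exp(-2*I*pi/3)  exp(-4*I*pi/9)  exp(-2*I*pi/9)
  chi_2          1             exp(4*I*pi/9)   exp(8*I*pi/9)   exp(-2*I*pi/3)  exp(-2*I*pi/9)  exp(2*I*pi/9)   exp(2*I*pi/3)   exp(-8*I*pi/9)  exp(-4*I*pi/9)
  chi_3          1             exp(2*I*pi/3)   exp(-2*I*pi/3)  1               exp(2*I*pi/3)   exp(-2*I*pi/3)  1               exp(2*I*pi/3)   exp(-2*I*pi/3)
  chi_4          1             exp(8*I*pi/9)   exp(-2*I*pi/9)  exp(2*I*pi/3)   exp(-4*I*pi/9)  exp(4*I*pi/9)   exp(-2*I*pi/3)  exp(2*I*pi/9)   exp(-8*I*pi/9)
  chi_5          1             exp(-8*I*pi/9)  exp(2*I*pi/9)   exp(-2*I*pi/3)  exp(4*I*pi/9)   exp(-4*I*pi/9)  exp(2*I*pi/3)   exp(-2*I*pi/9)  exp(8*I*pi/9) 
  chi_6          1             exp(-2*I*pi/3)  exp(2*I*pi/3)   1               exp(-2*I*pi/3)  exp(2*I*pi/3)   1               exp(-2*I*pi/3)  exp(2*I*pi/3) 
  chi_7          1             exp(-4*I*pi/9)  exp(-8*I*pi/9)  exp(2*I*pi/3)   exp(2*I*pi/9)   exp(-2*I*pi/9)  exp(-2*I*pi/3)  exp(8*I*pi/9)   exp(4*I*pi/9) 
  chi_8          1             exp(-2*I*pi/9)  exp(-4*I*pi/9)  exp(-2*I*pi/3)  exp(-8*I*pi/9)  exp(8*I*pi/9)   exp(2*I*pi/3)   exp(4*I*pi/9)   exp(2*I*pi/9) 

Spot check: chi_2(0) = zeta_9^(2*0) = zeta_9^0 = 1.

Argument: Z/9Z is abelian, so all 9 irreducible complex representations are 1-dimensional. They are given by chi_k(m) = zeta_9^(k*m) for k = 0,...,8. Row orthogonality: sum_m chi_k(m) conj(chi_l(m)) = 9 * [k = l].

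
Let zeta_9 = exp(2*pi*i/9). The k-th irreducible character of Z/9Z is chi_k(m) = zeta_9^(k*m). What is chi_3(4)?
chi_3(4) = zeta_9^12 = exp(2*I*pi/3)

chi_3(4) = zeta_9^(3*4) = zeta_9^12. Since zeta_9^9 = 1, this equals zeta_9^3 = exp(2*pi*i*3/9) = exp(2*I*pi/3).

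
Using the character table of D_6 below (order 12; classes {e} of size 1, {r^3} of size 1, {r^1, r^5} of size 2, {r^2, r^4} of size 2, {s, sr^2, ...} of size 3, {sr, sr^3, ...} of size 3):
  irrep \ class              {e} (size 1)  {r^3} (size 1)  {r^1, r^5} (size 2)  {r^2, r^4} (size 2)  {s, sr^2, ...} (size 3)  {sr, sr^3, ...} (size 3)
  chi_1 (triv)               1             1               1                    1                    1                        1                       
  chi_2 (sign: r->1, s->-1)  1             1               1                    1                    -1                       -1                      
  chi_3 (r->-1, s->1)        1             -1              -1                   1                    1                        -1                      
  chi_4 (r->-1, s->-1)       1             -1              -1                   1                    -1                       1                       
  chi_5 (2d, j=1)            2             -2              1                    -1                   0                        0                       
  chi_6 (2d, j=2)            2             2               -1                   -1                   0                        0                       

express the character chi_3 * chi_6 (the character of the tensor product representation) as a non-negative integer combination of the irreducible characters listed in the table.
chi_3 tensor chi_6 = chi_5 (all other irreducibles have multiplicity 0).

Solution. The character of a tensor product is the pointwise product (chi_3 * chi_6)(C) = chi_3(C) * chi_6(C):
  {e}: (1)*(2), {r^3}: (-1)*(2), {r^1, r^5}: (-1)*(-1), {r^2, r^4}: (1)*(-1), {s, sr^2, ...}: (1)*(0), {sr, sr^3, ...}: (-1)*(0)
so (chi_3 * chi_6) takes values
  {e} -> 2, {r^3} -> -2, {r^1, r^5} -> 1, {r^2, r^4} -> -1, {s, sr^2, ...} -> 0, {sr, sr^3, ...} -> 0.
Now take the inner product of this character with each irreducible chi from the table, <chi_3*chi_6, chi> = (1/12) sum_C |C| (chi_3*chi_6)(C) conj(chi(C)):
  <chi_3*chi_6, chi_1> = (1/12)[1*(2)*conj(1) + 1*(-2)*conj(1) + 2*(1)*conj(1) + 2*(-1)*conj(1) + 3*(0)*conj(1) + 3*(0)*conj(1)]
      = (1/12)[(2) + (-2) + (2) + (-2) + (0) + (0)] = 0/12 = 0
  <chi_3*chi_6, chi_2> = (1/12)[1*(2)*conj(1) + 1*(-2)*conj(1) + 2*(1)*conj(1) + 2*(-1)*conj(1) + 3*(0)*conj(-1) + 3*(0)*conj(-1)]
      = (1/12)[(2) + (-2) + (2) + (-2) + (0) + (0)] = 0/12 = 0
  <chi_3*chi_6, chi_3> = (1/12)[1*(2)*conj(1) + 1*(-2)*conj(-1) + 2*(1)*conj(-1) + 2*(-1)*conj(1) + 3*(0)*conj(1) + 3*(0)*conj(-1)]
      = (1/12)[(2) + (2) + (-2) + (-2) + (0) + (0)] = 0/12 = 0
  <chi_3*chi_6, chi_4> = (1/12)[1*(2)*conj(1) + 1*(-2)*conj(-1) + 2*(1)*conj(-1) + 2*(-1)*conj(1) + 3*(0)*conj(-1) + 3*(0)*conj(1)]
      = (1/12)[(2) + (2) + (-2) + (-2) + (0) + (0)] = 0/12 = 0
  <chi_3*chi_6, chi_5> = (1/12)[1*(2)*conj(2) + 1*(-2)*conj(-2) + 2*(1)*conj(1) + 2*(-1)*conj(-1) + 3*(0)*conj(0) + 3*(0)*conj(0)]
      = (1/12)[(4) + (4) + (2) + (2) + (0) + (0)] = 12/12 = 1
  <chi_3*chi_6, chi_6> = (1/12)[1*(2)*conj(2) + 1*(-2)*conj(2) + 2*(1)*conj(-1) + 2*(-1)*conj(-1) + 3*(0)*conj(0) + 3*(0)*conj(0)]
      = (1/12)[(4) + (-4) + (-2) + (2) + (0) + (0)] = 0/12 = 0
Hence the multiplicities are chi_5: 1. Dimension check: dim(chi_3)*dim(chi_6) = 1*2 = 2 and sum (mult * dim) = 1*2 = 2.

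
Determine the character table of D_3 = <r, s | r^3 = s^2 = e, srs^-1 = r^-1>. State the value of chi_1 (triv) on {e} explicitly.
Conjugacy classes: {e} of size 1, {r^1, r^2} of size 2, {s, sr, ..., sr^2} of size 3.
Character table:
  irrep \ class              {e} (size 1)  {r^1, r^2} (size 2)  {s, sr, ..., sr^2} (size 3)
  chi_1 (triv)               1             1                    1                          
  chi_2 (sign: r->1, s->-1)  1             1                    -1                         
  chi_3 (2d, j=1)            2             -1                   0                          

Spot check: chi_1 (triv) on {e} = 1.

Working: D_3 has order 2*3 = 6 with 3 conjugacy classes, hence 3 irreducibles. Sum of squared dims 1 + 1 + 4 = 6 = |G|. Linear characters come from the abelianisation; the 2-dimensional irreps have character r^k -> 2*cos(2*pi*j*k/3), reflections -> 0.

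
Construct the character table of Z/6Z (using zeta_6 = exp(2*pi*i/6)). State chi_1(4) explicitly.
Character table of Z/6Z (irreps indexed chi_0,...,chi_5 with chi_k(m) = zeta_6^(k*m), zeta_6 = exp(2*pi*i/6)):
  irrep \ class  {0} (size 1)  {1} (size 1)    {2} (size 1)    {3} (size 1)  {4} (size 1)    {5} (size 1)  
  chi_0          1             1               1               1             1               1             
  chi_1          1             exp(I*pi/3)     exp(2*I*pi/3)   -1            exp(-2*I*pi/3)  exp(-I*pi/3)  
  chi_2          1             exp(2*I*pi/3)   exp(-2*I*pi/3)  1             exp(2*I*pi/3)   exp(-2*I*pi/3)
  chi_3          1             -1              1               -1            1               -1            
  chi_4          1             exp(-2*I*pi/3)  exp(2*I*pi/3)   1             exp(-2*I*pi/3)  exp(2*I*pi/3) 
  chi_5          1             exp(-I*pi/3)    exp(-2*I*pi/3)  -1            exp(2*I*pi/3)   exp(I*pi/3)   

Spot check: chi_1(4) = zeta_6^(1*4) = zeta_6^4 = exp(-2*I*pi/3).

Argument: Z/6Z is abelian, so all 6 irreducible complex representations are 1-dimensional. They are given by chi_k(m) = zeta_6^(k*m) for k = 0,...,5. Row orthogonality: sum_m chi_k(m) conj(chi_l(m)) = 6 * [k = l].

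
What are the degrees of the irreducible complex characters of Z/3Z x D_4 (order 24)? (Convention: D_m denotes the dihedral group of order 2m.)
Dimensions: 1, 1, 1, 1, 1, 1, 1, 1, 1, 1, 1, 1, 2, 2, 2

Details: There are 15 irreducibles (= number of conjugacy classes). Their dimensions d_i satisfy sum d_i^2 = |G| = 24: 1 + 1 + 1 + 1 + 1 + 1 + 1 + 1 + 1 + 1 + 1 + 1 + 4 + 4 + 4 = 24. (For the product with Z/3Z: each of the 3 1-dim characters of Z/3Z tensors with each irrep of D_4, giving 3 copies of each D_4-dimension.)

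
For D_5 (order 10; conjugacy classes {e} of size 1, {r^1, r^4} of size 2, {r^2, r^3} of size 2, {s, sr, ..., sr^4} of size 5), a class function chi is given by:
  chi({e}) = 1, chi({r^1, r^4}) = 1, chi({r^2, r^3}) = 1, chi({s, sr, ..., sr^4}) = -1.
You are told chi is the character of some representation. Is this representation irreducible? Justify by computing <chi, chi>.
Irreducible: <chi, chi> = 1.

<chi, chi> = (1/|G|) sum_C |C| * |chi(C)|^2 = (1/10)[1*|1|^2 + 2*|1|^2 + 2*|1|^2 + 5*|-1|^2]
  = (1/10)[(1) + (2) + (2) + (5)] = 10/10 = 1.
A character is irreducible iff <chi, chi> = 1, so this representation is irreducible.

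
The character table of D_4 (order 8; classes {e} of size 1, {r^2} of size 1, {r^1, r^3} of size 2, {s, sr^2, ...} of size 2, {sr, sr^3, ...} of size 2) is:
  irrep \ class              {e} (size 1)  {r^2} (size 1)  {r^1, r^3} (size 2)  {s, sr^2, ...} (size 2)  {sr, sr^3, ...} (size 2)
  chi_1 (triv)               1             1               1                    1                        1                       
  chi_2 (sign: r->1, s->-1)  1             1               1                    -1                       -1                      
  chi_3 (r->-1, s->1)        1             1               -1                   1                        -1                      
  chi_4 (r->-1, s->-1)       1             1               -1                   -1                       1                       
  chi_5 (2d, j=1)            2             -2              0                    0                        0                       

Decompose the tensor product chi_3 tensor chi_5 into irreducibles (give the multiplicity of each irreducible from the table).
chi_3 tensor chi_5 = chi_5 (all other irreducibles have multiplicity 0).

Why: The character of a tensor product is the pointwise product (chi_3 * chi_5)(C) = chi_3(C) * chi_5(C):
  {e}: (1)*(2), {r^2}: (1)*(-2), {r^1, r^3}: (-1)*(0), {s, sr^2, ...}: (1)*(0), {sr, sr^3, ...}: (-1)*(0)
so (chi_3 * chi_5) takes values
  {e} -> 2, {r^2} -> -2, {r^1, r^3} -> 0, {s, sr^2, ...} -> 0, {sr, sr^3, ...} -> 0.
Now take the inner product of this character with each irreducible chi from the table, <chi_3*chi_5, chi> = (1/8) sum_C |C| (chi_3*chi_5)(C) conj(chi(C)):
  <chi_3*chi_5, chi_1> = (1/8)[1*(2)*conj(1) + 1*(-2)*conj(1) + 2*(0)*conj(1) + 2*(0)*conj(1) + 2*(0)*conj(1)]
      = (1/8)[(2) + (-2) + (0) + (0) + (0)] = 0/8 = 0
  <chi_3*chi_5, chi_2> = (1/8)[1*(2)*conj(1) + 1*(-2)*conj(1) + 2*(0)*conj(1) + 2*(0)*conj(-1) + 2*(0)*conj(-1)]
      = (1/8)[(2) + (-2) + (0) + (0) + (0)] = 0/8 = 0
  <chi_3*chi_5, chi_3> = (1/8)[1*(2)*conj(1) + 1*(-2)*conj(1) + 2*(0)*conj(-1) + 2*(0)*conj(1) + 2*(0)*conj(-1)]
      = (1/8)[(2) + (-2) + (0) + (0) + (0)] = 0/8 = 0
  <chi_3*chi_5, chi_4> = (1/8)[1*(2)*conj(1) + 1*(-2)*conj(1) + 2*(0)*conj(-1) + 2*(0)*conj(-1) + 2*(0)*conj(1)]
      = (1/8)[(2) + (-2) + (0) + (0) + (0)] = 0/8 = 0
  <chi_3*chi_5, chi_5> = (1/8)[1*(2)*conj(2) + 1*(-2)*conj(-2) + 2*(0)*conj(0) + 2*(0)*conj(0) + 2*(0)*conj(0)]
      = (1/8)[(4) + (4) + (0) + (0) + (0)] = 8/8 = 1
Hence the multiplicities are chi_5: 1. Dimension check: dim(chi_3)*dim(chi_5) = 1*2 = 2 and sum (mult * dim) = 1*2 = 2.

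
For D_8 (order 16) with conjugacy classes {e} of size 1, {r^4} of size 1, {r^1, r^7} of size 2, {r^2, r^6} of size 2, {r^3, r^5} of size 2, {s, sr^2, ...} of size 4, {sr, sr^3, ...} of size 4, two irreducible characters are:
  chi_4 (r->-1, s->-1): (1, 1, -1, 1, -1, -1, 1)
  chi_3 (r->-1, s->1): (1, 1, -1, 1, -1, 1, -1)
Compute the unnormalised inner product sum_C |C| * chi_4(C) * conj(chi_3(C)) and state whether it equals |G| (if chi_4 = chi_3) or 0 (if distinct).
Sum = 0; so <chi_4, chi_3> = 0 (distinct irreducibles are orthogonal).

Proof sketch: Compute term by term over conjugacy classes (|C| * chi_4(C) * conj(chi_3(C))):
  1*(1)*conj(1) + 1*(1)*conj(1) + 2*(-1)*conj(-1) + 2*(1)*conj(1) + 2*(-1)*conj(-1) + 4*(-1)*conj(1) + 4*(1)*conj(-1)
  = (1) + (1) + (2) + (2) + (2) + (-4) + (-4)
  = 0.
Dividing by |G| = 16 gives 0/16 = 0, matching the row-orthogonality relation <chi_4, chi_3> = [chi_4 = chi_3].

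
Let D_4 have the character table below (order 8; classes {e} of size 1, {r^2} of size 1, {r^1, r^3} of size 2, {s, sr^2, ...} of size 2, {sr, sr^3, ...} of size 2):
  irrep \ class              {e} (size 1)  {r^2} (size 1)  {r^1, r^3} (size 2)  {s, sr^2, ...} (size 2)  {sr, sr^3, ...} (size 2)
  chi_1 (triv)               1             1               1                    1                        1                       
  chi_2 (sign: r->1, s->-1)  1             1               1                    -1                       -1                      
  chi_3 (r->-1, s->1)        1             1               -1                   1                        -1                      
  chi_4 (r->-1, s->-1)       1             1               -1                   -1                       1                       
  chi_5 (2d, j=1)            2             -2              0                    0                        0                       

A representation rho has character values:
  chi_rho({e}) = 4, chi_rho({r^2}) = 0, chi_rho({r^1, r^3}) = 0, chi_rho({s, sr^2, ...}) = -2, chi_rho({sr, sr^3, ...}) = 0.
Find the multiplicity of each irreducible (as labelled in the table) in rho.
Multiplicities: chi_1: 0, chi_2: 1, chi_3: 0, chi_4: 1, chi_5: 1.

Proof sketch: Use <chi_rho, chi> = (1/|G|) sum_C |C| * chi_rho(C) * conj(chi(C)) with |G| = 8 for each irreducible chi in the table:
  <chi_rho, chi_1> = (1/8)[1*(4)*conj(1) + 1*(0)*conj(1) + 2*(0)*conj(1) + 2*(-2)*conj(1) + 2*(0)*conj(1)]
      = (1/8)[(4) + (0) + (0) + (-4) + (0)] = 0/8 = 0
  <chi_rho, chi_2> = (1/8)[1*(4)*conj(1) + 1*(0)*conj(1) + 2*(0)*conj(1) + 2*(-2)*conj(-1) + 2*(0)*conj(-1)]
      = (1/8)[(4) + (0) + (0) + (4) + (0)] = 8/8 = 1
  <chi_rho, chi_3> = (1/8)[1*(4)*conj(1) + 1*(0)*conj(1) + 2*(0)*conj(-1) + 2*(-2)*conj(1) + 2*(0)*conj(-1)]
      = (1/8)[(4) + (0) + (0) + (-4) + (0)] = 0/8 = 0
  <chi_rho, chi_4> = (1/8)[1*(4)*conj(1) + 1*(0)*conj(1) + 2*(0)*conj(-1) + 2*(-2)*conj(-1) + 2*(0)*conj(1)]
      = (1/8)[(4) + (0) + (0) + (4) + (0)] = 8/8 = 1
  <chi_rho, chi_5> = (1/8)[1*(4)*conj(2) + 1*(0)*conj(-2) + 2*(0)*conj(0) + 2*(-2)*conj(0) + 2*(0)*conj(0)]
      = (1/8)[(8) + (0) + (0) + (0) + (0)] = 8/8 = 1
Dimension check: dim(rho) = sum (mult * dim) = 0*1 + 1*1 + 0*1 + 1*1 + 1*2 = 4 = chi_rho(e) = 4.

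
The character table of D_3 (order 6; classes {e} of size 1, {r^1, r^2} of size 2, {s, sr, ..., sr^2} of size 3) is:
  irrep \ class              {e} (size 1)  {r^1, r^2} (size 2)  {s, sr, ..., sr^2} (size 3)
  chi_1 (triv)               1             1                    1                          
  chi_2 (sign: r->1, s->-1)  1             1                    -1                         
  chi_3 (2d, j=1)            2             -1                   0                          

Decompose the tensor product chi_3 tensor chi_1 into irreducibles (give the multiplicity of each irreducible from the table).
chi_3 tensor chi_1 = chi_3 (all other irreducibles have multiplicity 0).

Explanation: The character of a tensor product is the pointwise product (chi_3 * chi_1)(C) = chi_3(C) * chi_1(C):
  {e}: (2)*(1), {r^1, r^2}: (-1)*(1), {s, sr, ..., sr^2}: (0)*(1)
so (chi_3 * chi_1) takes values
  {e} -> 2, {r^1, r^2} -> -1, {s, sr, ..., sr^2} -> 0.
Now take the inner product of this character with each irreducible chi from the table, <chi_3*chi_1, chi> = (1/6) sum_C |C| (chi_3*chi_1)(C) conj(chi(C)):
  <chi_3*chi_1, chi_1> = (1/6)[1*(2)*conj(1) + 2*(-1)*conj(1) + 3*(0)*conj(1)]
      = (1/6)[(2) + (-2) + (0)] = 0/6 = 0
  <chi_3*chi_1, chi_2> = (1/6)[1*(2)*conj(1) + 2*(-1)*conj(1) + 3*(0)*conj(-1)]
      = (1/6)[(2) + (-2) + (0)] = 0/6 = 0
  <chi_3*chi_1, chi_3> = (1/6)[1*(2)*conj(2) + 2*(-1)*conj(-1) + 3*(0)*conj(0)]
      = (1/6)[(4) + (2) + (0)] = 6/6 = 1
Hence the multiplicities are chi_3: 1. Dimension check: dim(chi_3)*dim(chi_1) = 2*1 = 2 and sum (mult * dim) = 1*2 = 2.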